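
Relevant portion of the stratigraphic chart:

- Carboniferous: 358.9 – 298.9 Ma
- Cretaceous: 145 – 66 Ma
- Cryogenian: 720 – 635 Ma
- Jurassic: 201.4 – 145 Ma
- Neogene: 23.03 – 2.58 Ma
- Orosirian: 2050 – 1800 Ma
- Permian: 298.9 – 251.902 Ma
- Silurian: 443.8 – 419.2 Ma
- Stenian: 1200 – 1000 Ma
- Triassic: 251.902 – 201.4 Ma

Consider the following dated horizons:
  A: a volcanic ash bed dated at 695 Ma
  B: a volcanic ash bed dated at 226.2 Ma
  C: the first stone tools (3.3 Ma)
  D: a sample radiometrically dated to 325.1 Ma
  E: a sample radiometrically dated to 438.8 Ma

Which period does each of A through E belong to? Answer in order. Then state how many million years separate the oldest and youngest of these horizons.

A: 695 Ma lies in 720–635 Ma, so Cryogenian.
B: 226.2 Ma lies in 251.902–201.4 Ma, so Triassic.
C: 3.3 Ma lies in 23.03–2.58 Ma, so Neogene.
D: 325.1 Ma lies in 358.9–298.9 Ma, so Carboniferous.
E: 438.8 Ma lies in 443.8–419.2 Ma, so Silurian.
Oldest = 695 Ma, youngest = 3.3 Ma → span 691.7 Myr.

A — Cryogenian; B — Triassic; C — Neogene; D — Carboniferous; E — Silurian; span 691.7 million years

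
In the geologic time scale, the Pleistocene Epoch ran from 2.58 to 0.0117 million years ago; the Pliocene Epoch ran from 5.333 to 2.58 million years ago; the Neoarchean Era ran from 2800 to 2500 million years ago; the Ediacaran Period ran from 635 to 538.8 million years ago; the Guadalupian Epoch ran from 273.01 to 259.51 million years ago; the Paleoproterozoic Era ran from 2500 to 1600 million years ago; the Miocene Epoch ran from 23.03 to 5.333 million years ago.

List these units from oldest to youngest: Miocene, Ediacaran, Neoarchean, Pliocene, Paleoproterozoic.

Sorting by start age (descending Ma, since larger Ma = older): Neoarchean began 2800, Paleoproterozoic began 2500, Ediacaran began 635, Miocene began 23.03, Pliocene began 5.333.

Neoarchean, Paleoproterozoic, Ediacaran, Miocene, Pliocene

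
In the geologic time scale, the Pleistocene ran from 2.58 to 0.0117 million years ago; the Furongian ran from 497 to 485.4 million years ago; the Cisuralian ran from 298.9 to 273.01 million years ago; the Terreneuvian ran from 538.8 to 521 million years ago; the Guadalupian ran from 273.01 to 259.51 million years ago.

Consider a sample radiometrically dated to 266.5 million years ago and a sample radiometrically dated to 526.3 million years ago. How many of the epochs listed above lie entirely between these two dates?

2

The older date is 526.3 Ma and the younger is 266.5 Ma.
Epochs with start < 526.3 and end > 266.5 Ma: Furongian (497–485.4), Cisuralian (298.9–273.01).
That is 2 complete epochs.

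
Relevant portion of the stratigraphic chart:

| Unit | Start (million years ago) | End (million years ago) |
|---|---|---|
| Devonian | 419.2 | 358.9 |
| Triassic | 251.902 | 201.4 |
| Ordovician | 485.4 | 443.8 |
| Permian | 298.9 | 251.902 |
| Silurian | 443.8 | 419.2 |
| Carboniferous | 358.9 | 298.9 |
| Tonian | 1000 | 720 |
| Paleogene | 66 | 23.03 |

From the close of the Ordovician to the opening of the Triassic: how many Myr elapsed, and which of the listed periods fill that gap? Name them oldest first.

End of Ordovician = 443.8 Ma; start of Triassic = 251.902 Ma.
Gap = 443.8 − 251.902 = 191.898 Myr.
Periods wholly inside 443.8–251.902 Ma: Silurian (443.8–419.2), Devonian (419.2–358.9), Carboniferous (358.9–298.9), Permian (298.9–251.902).

191.898 million years; Silurian, Devonian, Carboniferous, Permian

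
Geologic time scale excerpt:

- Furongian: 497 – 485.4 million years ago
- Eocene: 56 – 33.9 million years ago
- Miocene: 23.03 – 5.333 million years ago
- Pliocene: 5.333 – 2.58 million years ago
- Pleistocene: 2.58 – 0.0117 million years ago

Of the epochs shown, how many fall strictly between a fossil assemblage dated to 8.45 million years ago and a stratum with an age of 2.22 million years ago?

8.45 Ma sits inside the Miocene (23.03–5.333) and 2.22 Ma inside the Pleistocene (2.58–0.0117); neither of those is wholly between the two dates.
The listed epochs lying completely between them are Pliocene — 1 in all.

1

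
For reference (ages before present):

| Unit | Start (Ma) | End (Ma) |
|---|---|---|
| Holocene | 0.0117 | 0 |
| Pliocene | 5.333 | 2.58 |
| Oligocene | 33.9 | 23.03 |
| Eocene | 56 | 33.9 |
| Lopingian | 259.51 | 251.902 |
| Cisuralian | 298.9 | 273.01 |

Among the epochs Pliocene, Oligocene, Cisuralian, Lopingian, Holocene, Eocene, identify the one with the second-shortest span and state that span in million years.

Start − end for each: Pliocene 5.333 − 2.58 = 2.753; Oligocene 33.9 − 23.03 = 10.87; Cisuralian 298.9 − 273.01 = 25.89; Lopingian 259.51 − 251.902 = 7.608; Holocene 0.0117 − 0 = 0.0117; Eocene 56 − 33.9 = 22.1.
Ranking these from shortest: Holocene < Pliocene < Lopingian < Oligocene < Eocene < Cisuralian.
Position 2 in that ranking is Pliocene, which lasted 2.753 Myr.

Pliocene, 2.753 million years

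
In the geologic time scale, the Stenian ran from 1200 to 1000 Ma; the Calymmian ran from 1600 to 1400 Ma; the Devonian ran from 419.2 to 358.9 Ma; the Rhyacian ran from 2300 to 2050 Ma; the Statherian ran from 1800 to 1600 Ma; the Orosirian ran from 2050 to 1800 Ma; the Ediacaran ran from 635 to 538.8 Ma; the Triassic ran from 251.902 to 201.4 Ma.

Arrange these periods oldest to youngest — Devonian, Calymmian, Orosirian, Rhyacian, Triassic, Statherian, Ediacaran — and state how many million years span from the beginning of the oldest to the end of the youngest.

From the excerpt: Devonian 419.2–358.9; Calymmian 1600–1400; Orosirian 2050–1800; Rhyacian 2300–2050; Triassic 251.902–201.4; Statherian 1800–1600; Ediacaran 635–538.8 (Ma).
Larger Ma is earlier, so the oldest is Rhyacian and the youngest is Triassic; oldest to youngest: Rhyacian, Orosirian, Statherian, Calymmian, Ediacaran, Devonian, Triassic.
Oldest start 2300 minus youngest end 201.4 gives 2098.6 Myr overall.

Rhyacian → Orosirian → Statherian → Calymmian → Ediacaran → Devonian → Triassic; total span 2098.6 Myr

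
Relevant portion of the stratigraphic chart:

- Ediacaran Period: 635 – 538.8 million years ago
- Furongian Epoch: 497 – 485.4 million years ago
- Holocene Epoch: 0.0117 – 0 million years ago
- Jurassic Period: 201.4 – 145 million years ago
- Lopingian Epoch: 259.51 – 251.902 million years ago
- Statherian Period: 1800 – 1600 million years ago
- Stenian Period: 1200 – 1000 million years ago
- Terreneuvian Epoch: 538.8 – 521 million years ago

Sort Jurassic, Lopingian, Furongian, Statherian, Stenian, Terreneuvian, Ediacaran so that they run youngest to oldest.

Read off each span (Ma): Jurassic 201.4–145; Lopingian 259.51–251.902; Furongian 497–485.4; Statherian 1800–1600; Stenian 1200–1000; Terreneuvian 538.8–521; Ediacaran 635–538.8.
Larger Ma is older, so oldest→youngest is Statherian, Stenian, Ediacaran, Terreneuvian, Furongian, Lopingian, Jurassic; reverse it for youngest→oldest.

Jurassic, then Lopingian, then Furongian, then Terreneuvian, then Ediacaran, then Stenian, then Statherian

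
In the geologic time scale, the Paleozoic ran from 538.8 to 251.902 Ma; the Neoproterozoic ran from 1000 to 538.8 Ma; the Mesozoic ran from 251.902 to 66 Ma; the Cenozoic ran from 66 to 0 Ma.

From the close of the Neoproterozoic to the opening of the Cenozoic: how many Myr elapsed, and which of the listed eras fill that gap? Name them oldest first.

472.8 million years; Paleozoic, Mesozoic

The Neoproterozoic closes at 538.8 Ma and the Cenozoic opens at 66 Ma, so the interval is 538.8 − 66 = 472.8 Myr.
An era fits inside if it starts at or after 538.8 Ma and ends at or before 66 Ma; oldest first that gives Paleozoic, Mesozoic.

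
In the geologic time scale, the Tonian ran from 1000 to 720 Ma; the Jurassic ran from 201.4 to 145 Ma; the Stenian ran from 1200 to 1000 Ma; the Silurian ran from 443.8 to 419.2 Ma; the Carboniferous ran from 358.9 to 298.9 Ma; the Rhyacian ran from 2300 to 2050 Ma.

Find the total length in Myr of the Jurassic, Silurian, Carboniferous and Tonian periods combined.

421 million years

Duration is start − end for each: (201.4 − 145) + (443.8 − 419.2) + (358.9 − 298.9) + (1000 − 720).
That is 56.4 + 24.6 + 60 + 280, which totals 421 million years.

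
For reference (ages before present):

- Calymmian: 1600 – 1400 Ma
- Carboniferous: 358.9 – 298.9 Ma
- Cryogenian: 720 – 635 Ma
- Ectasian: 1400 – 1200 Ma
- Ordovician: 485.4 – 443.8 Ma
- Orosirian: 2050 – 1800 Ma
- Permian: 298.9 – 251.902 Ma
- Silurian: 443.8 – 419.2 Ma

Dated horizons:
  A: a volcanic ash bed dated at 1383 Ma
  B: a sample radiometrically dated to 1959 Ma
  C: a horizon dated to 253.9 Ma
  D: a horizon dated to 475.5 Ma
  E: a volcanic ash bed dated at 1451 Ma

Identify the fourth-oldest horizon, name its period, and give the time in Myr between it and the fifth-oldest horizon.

Larger Ma means older, so oldest first: B 1959 > E 1451 > A 1383 > D 475.5 > C 253.9.
Counting 4 along gives D (475.5 Ma); the excerpt puts that inside the Ordovician, 485.4–443.8 Ma.
Next in line is C (253.9 Ma), and 475.5 − 253.9 = 221.6 Myr.

D, in the Ordovician; 221.6 million years to C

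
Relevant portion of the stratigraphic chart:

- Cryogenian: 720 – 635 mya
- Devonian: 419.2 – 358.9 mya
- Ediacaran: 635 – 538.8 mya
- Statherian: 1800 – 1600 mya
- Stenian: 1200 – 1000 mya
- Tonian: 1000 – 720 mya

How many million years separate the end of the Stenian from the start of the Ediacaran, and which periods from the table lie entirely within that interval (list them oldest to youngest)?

The Stenian closes at 1000 Ma and the Ediacaran opens at 635 Ma, so the interval is 1000 − 635 = 365 Myr.
A period fits inside if it starts at or after 1000 Ma and ends at or before 635 Ma; oldest first that gives Tonian, Cryogenian.

365 million years; Tonian, Cryogenian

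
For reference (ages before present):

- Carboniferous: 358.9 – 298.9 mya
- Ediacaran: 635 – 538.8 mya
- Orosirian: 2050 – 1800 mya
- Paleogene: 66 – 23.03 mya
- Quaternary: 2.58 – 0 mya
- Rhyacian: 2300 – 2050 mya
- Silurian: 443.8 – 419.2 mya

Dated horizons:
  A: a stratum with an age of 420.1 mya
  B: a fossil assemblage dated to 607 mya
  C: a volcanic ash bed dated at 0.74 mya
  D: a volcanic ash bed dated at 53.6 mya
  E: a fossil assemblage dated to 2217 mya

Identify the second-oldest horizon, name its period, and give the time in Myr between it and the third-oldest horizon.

Sorted oldest-first by Ma: E (2217), B (607), A (420.1), D (53.6), C (0.74).
The second oldest is B at 607 Ma, which lies in 635–538.8 Ma: the Ediacaran.
The third oldest is A at 420.1 Ma; separation = |607 − 420.1| = 186.9 Myr.

B, in the Ediacaran; 186.9 million years to A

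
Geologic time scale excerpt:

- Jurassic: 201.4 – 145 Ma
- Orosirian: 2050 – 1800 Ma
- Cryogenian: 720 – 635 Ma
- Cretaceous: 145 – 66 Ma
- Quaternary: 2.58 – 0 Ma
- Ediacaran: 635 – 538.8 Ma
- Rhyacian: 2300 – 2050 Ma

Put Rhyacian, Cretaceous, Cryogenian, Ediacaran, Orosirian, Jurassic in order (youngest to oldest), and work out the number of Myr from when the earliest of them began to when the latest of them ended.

From the excerpt: Rhyacian 2300–2050; Cretaceous 145–66; Cryogenian 720–635; Ediacaran 635–538.8; Orosirian 2050–1800; Jurassic 201.4–145 (Ma).
Larger Ma is earlier, so the oldest is Rhyacian and the youngest is Cretaceous; youngest to oldest: Cretaceous, Jurassic, Ediacaran, Cryogenian, Orosirian, Rhyacian.
Oldest start 2300 minus youngest end 66 gives 2234 Myr overall.

Cretaceous, Jurassic, Ediacaran, Cryogenian, Orosirian, Rhyacian; total span 2234 Myr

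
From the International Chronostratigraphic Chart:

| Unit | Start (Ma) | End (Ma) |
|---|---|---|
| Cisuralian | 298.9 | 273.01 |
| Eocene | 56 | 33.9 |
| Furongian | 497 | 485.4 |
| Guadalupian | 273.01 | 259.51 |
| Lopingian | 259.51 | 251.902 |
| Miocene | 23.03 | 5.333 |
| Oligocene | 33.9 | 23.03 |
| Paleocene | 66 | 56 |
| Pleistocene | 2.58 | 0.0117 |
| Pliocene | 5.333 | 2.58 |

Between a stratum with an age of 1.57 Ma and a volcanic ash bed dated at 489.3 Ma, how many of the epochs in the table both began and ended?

489.3 Ma sits inside the Furongian (497–485.4) and 1.57 Ma inside the Pleistocene (2.58–0.0117); neither of those is wholly between the two dates.
The listed epochs lying completely between them are Cisuralian, Guadalupian, Lopingian, Paleocene, Eocene, Oligocene, Miocene, Pliocene — 8 in all.

8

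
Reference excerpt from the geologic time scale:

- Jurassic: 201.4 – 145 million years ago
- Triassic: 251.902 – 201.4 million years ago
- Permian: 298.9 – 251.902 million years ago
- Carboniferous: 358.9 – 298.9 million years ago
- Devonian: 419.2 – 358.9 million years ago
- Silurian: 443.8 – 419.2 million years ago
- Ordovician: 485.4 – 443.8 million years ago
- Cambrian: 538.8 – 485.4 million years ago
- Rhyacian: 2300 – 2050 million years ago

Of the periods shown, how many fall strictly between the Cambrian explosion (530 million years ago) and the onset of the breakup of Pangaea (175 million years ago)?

The older date is 530 Ma and the younger is 175 Ma.
Periods with start < 530 and end > 175 Ma: Ordovician (485.4–443.8), Silurian (443.8–419.2), Devonian (419.2–358.9), Carboniferous (358.9–298.9), Permian (298.9–251.902), Triassic (251.902–201.4).
That is 6 complete periods.

6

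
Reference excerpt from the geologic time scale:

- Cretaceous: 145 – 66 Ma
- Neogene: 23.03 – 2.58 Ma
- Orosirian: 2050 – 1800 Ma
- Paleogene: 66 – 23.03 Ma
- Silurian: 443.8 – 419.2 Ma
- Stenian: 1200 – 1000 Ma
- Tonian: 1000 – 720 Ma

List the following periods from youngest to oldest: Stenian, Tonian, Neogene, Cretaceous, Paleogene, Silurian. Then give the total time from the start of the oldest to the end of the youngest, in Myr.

Neogene, Paleogene, Cretaceous, Silurian, Tonian, Stenian; total span 1197.42 Myr

From the excerpt: Stenian 1200–1000; Tonian 1000–720; Neogene 23.03–2.58; Cretaceous 145–66; Paleogene 66–23.03; Silurian 443.8–419.2 (Ma).
Larger Ma is earlier, so the oldest is Stenian and the youngest is Neogene; youngest to oldest: Neogene, Paleogene, Cretaceous, Silurian, Tonian, Stenian.
Oldest start 1200 minus youngest end 2.58 gives 1197.42 Myr overall.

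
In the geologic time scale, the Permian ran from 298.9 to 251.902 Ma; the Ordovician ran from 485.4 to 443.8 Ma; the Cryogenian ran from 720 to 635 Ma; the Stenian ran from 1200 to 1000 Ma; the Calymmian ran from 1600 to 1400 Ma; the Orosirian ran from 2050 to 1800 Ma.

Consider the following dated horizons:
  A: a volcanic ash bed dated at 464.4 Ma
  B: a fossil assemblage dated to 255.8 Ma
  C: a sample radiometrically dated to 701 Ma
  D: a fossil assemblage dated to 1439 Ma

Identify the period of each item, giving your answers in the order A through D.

A — Ordovician; B — Permian; C — Cryogenian; D — Calymmian

Match each age against the start–end ranges in the excerpt: A = 464.4 Ma → Ordovician (485.4–443.8); B = 255.8 Ma → Permian (298.9–251.902); C = 701 Ma → Cryogenian (720–635); D = 1439 Ma → Calymmian (1600–1400).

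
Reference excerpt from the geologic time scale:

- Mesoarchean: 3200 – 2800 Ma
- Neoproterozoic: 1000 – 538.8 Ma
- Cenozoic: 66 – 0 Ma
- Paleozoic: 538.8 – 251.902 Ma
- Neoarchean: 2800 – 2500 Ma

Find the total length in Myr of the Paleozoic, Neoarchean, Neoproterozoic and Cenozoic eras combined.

1114.098 million years

Duration is start − end for each: (538.8 − 251.902) + (2800 − 2500) + (1000 − 538.8) + (66 − 0).
That is 286.898 + 300 + 461.2 + 66, which totals 1114.098 million years.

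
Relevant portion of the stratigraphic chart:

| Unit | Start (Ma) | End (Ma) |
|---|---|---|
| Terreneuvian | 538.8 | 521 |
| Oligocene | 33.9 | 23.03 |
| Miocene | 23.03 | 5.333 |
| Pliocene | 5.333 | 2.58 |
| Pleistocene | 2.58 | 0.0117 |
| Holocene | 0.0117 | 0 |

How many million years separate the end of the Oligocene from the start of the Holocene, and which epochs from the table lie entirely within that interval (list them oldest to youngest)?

End of Oligocene = 23.03 Ma; start of Holocene = 0.0117 Ma.
Gap = 23.03 − 0.0117 = 23.0183 Myr.
Epochs wholly inside 23.03–0.0117 Ma: Miocene (23.03–5.333), Pliocene (5.333–2.58), Pleistocene (2.58–0.0117).

23.0183 million years; Miocene, Pliocene, Pleistocene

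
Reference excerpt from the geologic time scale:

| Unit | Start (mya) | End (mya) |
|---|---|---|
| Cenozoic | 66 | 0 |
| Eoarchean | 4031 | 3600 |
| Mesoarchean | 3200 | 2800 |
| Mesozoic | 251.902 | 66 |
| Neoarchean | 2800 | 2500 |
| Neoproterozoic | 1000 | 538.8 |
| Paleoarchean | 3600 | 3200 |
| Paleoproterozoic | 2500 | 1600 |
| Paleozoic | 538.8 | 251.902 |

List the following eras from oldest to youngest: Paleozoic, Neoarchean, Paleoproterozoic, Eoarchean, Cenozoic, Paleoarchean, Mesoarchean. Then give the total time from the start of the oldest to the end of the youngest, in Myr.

Eoarchean, Paleoarchean, Mesoarchean, Neoarchean, Paleoproterozoic, Paleozoic, Cenozoic; total span 4031 Myr

Start ages (Ma): Eoarchean 4031, Paleoarchean 3600, Mesoarchean 3200, Neoarchean 2800, Paleoproterozoic 2500, Paleozoic 538.8, Cenozoic 66.
Ordered oldest to youngest: Eoarchean, Paleoarchean, Mesoarchean, Neoarchean, Paleoproterozoic, Paleozoic, Cenozoic.
Span = 4031 − 0 = 4031 Myr.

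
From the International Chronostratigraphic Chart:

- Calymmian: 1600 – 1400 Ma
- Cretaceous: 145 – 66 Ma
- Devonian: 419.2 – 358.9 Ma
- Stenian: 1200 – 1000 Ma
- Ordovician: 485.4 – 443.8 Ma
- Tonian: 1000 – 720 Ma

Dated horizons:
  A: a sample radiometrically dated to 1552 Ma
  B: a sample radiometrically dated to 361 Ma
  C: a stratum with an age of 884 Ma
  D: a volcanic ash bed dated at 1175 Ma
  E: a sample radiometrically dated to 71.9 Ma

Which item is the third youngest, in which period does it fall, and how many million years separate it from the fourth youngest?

C, in the Tonian; 291 million years to D

Smaller Ma means younger, so youngest first: E 71.9 < B 361 < C 884 < D 1175 < A 1552.
Counting 3 along gives C (884 Ma); the excerpt puts that inside the Tonian, 1000–720 Ma.
Next in line is D (1175 Ma), and 1175 − 884 = 291 Myr.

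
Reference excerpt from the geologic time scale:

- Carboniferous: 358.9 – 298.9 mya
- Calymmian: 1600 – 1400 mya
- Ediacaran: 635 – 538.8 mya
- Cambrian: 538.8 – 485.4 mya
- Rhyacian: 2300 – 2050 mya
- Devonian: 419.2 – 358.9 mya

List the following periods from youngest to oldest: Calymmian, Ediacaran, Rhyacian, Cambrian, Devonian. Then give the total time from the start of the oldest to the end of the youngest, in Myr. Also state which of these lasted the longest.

From the excerpt: Calymmian 1600–1400; Ediacaran 635–538.8; Rhyacian 2300–2050; Cambrian 538.8–485.4; Devonian 419.2–358.9 (Ma).
Larger Ma is earlier, so the oldest is Rhyacian and the youngest is Devonian; youngest to oldest: Devonian, Cambrian, Ediacaran, Calymmian, Rhyacian.
Oldest start 2300 minus youngest end 358.9 gives 1941.1 Myr overall.
Individual lengths (start − end): Devonian 60.3; Rhyacian 250; Cambrian 53.4; Calymmian 200; Ediacaran 96.2. The largest is Rhyacian at 250 Myr.

Devonian → Cambrian → Ediacaran → Calymmian → Rhyacian; total span 1941.1 Myr; longest is Rhyacian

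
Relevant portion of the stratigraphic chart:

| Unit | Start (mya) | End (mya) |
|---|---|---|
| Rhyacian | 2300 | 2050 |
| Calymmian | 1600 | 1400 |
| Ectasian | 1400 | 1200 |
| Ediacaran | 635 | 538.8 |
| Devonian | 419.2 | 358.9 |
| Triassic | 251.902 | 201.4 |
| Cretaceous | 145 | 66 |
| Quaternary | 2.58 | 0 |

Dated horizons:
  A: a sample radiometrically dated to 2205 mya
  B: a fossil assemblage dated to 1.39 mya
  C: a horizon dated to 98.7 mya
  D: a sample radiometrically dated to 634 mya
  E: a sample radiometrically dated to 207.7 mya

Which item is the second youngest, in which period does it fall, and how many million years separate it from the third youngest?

C, in the Cretaceous; 109 million years to E

Sorted youngest-first by Ma: B (1.39), C (98.7), E (207.7), D (634), A (2205).
The second youngest is C at 98.7 Ma, which lies in 145–66 Ma: the Cretaceous.
The third youngest is E at 207.7 Ma; separation = |98.7 − 207.7| = 109 Myr.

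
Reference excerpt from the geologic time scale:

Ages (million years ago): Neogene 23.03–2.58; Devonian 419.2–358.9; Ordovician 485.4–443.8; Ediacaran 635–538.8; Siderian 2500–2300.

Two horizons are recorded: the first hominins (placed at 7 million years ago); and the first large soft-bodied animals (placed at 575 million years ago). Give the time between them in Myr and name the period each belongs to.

Elapsed time: 575 − 7 = 568 Myr.
7 Ma lies within 23.03–2.58 Ma: Neogene.
575 Ma lies within 635–538.8 Ma: Ediacaran.

568 million years apart; the first in the Neogene, the second in the Ediacaran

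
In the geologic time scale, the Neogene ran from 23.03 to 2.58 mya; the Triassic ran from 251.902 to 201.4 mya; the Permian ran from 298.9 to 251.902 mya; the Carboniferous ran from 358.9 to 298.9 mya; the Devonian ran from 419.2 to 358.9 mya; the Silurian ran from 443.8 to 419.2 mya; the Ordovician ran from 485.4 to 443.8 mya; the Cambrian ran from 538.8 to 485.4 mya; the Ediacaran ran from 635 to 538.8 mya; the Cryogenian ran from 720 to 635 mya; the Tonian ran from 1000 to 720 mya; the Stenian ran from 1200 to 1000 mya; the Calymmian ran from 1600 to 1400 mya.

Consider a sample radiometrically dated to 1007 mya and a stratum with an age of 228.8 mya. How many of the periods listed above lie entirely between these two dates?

1007 Ma sits inside the Stenian (1200–1000) and 228.8 Ma inside the Triassic (251.902–201.4); neither of those is wholly between the two dates.
The listed periods lying completely between them are Tonian, Cryogenian, Ediacaran, Cambrian, Ordovician, Silurian, Devonian, Carboniferous, Permian — 9 in all.

9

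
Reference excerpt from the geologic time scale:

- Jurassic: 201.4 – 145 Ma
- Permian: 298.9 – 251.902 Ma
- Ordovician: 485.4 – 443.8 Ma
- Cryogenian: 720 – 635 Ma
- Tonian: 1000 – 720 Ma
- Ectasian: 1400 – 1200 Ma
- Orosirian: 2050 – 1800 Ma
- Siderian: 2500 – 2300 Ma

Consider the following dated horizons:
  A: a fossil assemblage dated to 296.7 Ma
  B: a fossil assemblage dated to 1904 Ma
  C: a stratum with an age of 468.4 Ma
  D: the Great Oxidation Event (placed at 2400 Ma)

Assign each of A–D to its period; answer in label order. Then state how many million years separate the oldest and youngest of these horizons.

A — Permian; B — Orosirian; C — Ordovician; D — Siderian; span 2103.3 million years

Match each age against the start–end ranges in the excerpt: A = 296.7 Ma → Permian (298.9–251.902); B = 1904 Ma → Orosirian (2050–1800); C = 468.4 Ma → Ordovician (485.4–443.8); D = 2400 Ma → Siderian (2500–2300).
The largest age is 2400 Ma and the smallest is 296.7 Ma; their difference is 2103.3 Myr.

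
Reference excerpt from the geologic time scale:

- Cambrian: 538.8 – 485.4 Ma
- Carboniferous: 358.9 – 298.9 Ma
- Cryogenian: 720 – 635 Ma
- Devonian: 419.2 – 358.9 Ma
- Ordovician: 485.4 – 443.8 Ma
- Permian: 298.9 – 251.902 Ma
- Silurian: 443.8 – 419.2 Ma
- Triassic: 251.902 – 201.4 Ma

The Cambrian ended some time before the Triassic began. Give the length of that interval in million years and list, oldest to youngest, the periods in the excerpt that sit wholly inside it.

233.498 million years; Ordovician, Silurian, Devonian, Carboniferous, Permian

End of Cambrian = 485.4 Ma; start of Triassic = 251.902 Ma.
Gap = 485.4 − 251.902 = 233.498 Myr.
Periods wholly inside 485.4–251.902 Ma: Ordovician (485.4–443.8), Silurian (443.8–419.2), Devonian (419.2–358.9), Carboniferous (358.9–298.9), Permian (298.9–251.902).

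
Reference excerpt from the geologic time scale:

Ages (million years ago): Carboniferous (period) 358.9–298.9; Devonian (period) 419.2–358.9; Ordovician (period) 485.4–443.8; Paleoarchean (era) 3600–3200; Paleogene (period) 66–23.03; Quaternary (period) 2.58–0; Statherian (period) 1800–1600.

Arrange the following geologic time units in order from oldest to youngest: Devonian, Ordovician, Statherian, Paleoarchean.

Sorting by start age (descending Ma, since larger Ma = older): Paleoarchean start 3600, Statherian start 1800, Ordovician start 485.4, Devonian start 419.2.

Paleoarchean, Statherian, Ordovician, Devonian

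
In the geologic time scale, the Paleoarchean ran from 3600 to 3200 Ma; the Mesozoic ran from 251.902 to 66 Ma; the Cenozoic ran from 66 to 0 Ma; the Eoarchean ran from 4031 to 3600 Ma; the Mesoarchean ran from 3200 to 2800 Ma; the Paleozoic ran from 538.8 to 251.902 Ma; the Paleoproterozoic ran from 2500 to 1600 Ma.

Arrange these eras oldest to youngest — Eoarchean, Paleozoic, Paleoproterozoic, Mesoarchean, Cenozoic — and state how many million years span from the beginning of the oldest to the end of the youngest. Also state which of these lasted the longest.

Start ages (Ma): Eoarchean 4031, Mesoarchean 3200, Paleoproterozoic 2500, Paleozoic 538.8, Cenozoic 66.
Ordered oldest to youngest: Eoarchean, Mesoarchean, Paleoproterozoic, Paleozoic, Cenozoic.
Span = 4031 − 0 = 4031 Myr.
Durations: Cenozoic 66, Paleoproterozoic 900, Paleozoic 286.898, Eoarchean 431, Mesoarchean 400 → longest is Paleoproterozoic (900 Myr).

Eoarchean → Mesoarchean → Paleoproterozoic → Paleozoic → Cenozoic; total span 4031 Myr; longest is Paleoproterozoic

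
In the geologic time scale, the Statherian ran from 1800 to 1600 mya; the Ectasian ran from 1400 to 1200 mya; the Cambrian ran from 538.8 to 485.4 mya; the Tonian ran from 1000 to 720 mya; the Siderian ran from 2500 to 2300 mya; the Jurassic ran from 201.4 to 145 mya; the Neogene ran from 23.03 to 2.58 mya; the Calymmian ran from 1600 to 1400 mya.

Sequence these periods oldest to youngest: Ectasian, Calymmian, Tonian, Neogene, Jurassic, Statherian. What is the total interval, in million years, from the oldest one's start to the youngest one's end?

Statherian, Calymmian, Ectasian, Tonian, Jurassic, Neogene; total span 1797.42 Myr

Start ages (Ma): Statherian 1800, Calymmian 1600, Ectasian 1400, Tonian 1000, Jurassic 201.4, Neogene 23.03.
Ordered oldest to youngest: Statherian, Calymmian, Ectasian, Tonian, Jurassic, Neogene.
Span = 1800 − 2.58 = 1797.42 Myr.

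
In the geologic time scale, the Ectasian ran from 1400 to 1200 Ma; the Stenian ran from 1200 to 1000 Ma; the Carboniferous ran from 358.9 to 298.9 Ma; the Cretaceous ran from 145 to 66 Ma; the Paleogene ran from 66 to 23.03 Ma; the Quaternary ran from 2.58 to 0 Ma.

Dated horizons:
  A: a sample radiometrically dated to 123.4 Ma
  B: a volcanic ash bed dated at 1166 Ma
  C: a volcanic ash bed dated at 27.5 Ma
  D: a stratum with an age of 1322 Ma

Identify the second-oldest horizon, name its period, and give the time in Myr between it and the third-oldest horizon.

Larger Ma means older, so oldest first: D 1322 > B 1166 > A 123.4 > C 27.5.
Counting 2 along gives B (1166 Ma); the excerpt puts that inside the Stenian, 1200–1000 Ma.
Next in line is A (123.4 Ma), and 1166 − 123.4 = 1042.6 Myr.

B, in the Stenian; 1042.6 million years to A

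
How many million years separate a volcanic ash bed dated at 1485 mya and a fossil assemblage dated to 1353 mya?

132 million years

1485 − 1353 = 132 million years.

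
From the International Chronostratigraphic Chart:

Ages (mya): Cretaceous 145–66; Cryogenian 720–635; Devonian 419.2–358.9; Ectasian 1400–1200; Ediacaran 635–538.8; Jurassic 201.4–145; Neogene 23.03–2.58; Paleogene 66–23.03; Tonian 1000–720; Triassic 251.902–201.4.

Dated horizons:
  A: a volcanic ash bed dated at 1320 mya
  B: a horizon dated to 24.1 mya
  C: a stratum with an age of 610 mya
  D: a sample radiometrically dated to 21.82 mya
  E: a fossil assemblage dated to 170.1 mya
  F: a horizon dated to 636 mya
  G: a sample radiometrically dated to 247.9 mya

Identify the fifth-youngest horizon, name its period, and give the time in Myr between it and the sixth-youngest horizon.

Smaller Ma means younger, so youngest first: D 21.82 < B 24.1 < E 170.1 < G 247.9 < C 610 < F 636 < A 1320.
Counting 5 along gives C (610 Ma); the excerpt puts that inside the Ediacaran, 635–538.8 Ma.
Next in line is F (636 Ma), and 636 − 610 = 26 Myr.

C, in the Ediacaran; 26 million years to F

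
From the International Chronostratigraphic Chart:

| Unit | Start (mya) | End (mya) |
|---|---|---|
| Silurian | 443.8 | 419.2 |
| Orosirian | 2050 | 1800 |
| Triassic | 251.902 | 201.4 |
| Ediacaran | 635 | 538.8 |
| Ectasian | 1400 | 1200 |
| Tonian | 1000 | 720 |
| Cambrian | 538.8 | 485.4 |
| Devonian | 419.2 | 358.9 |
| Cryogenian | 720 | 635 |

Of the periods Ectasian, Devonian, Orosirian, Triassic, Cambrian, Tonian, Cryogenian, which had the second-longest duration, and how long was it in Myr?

Start − end for each: Ectasian 1400 − 1200 = 200; Devonian 419.2 − 358.9 = 60.3; Orosirian 2050 − 1800 = 250; Triassic 251.902 − 201.4 = 50.502; Cambrian 538.8 − 485.4 = 53.4; Tonian 1000 − 720 = 280; Cryogenian 720 − 635 = 85.
Ranking these from longest: Tonian > Orosirian > Ectasian > Cryogenian > Devonian > Cambrian > Triassic.
Position 2 in that ranking is Orosirian, which lasted 250 Myr.

Orosirian, 250 million years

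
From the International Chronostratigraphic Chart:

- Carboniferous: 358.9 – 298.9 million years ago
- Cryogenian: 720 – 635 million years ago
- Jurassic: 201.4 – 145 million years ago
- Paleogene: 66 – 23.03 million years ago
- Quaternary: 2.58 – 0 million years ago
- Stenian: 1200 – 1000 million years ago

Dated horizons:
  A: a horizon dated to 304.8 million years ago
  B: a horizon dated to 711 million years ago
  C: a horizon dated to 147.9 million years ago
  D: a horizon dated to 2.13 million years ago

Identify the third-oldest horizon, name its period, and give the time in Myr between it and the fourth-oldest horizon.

C, in the Jurassic; 145.77 million years to D

Larger Ma means older, so oldest first: B 711 > A 304.8 > C 147.9 > D 2.13.
Counting 3 along gives C (147.9 Ma); the excerpt puts that inside the Jurassic, 201.4–145 Ma.
Next in line is D (2.13 Ma), and 147.9 − 2.13 = 145.77 Myr.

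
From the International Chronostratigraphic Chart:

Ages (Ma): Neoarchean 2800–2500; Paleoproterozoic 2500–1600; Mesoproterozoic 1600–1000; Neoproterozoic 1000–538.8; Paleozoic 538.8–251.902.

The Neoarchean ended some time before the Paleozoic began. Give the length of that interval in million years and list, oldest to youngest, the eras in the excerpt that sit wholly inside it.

1961.2 million years; Paleoproterozoic, Mesoproterozoic, Neoproterozoic

End of Neoarchean = 2500 Ma; start of Paleozoic = 538.8 Ma.
Gap = 2500 − 538.8 = 1961.2 Myr.
Eras wholly inside 2500–538.8 Ma: Paleoproterozoic (2500–1600), Mesoproterozoic (1600–1000), Neoproterozoic (1000–538.8).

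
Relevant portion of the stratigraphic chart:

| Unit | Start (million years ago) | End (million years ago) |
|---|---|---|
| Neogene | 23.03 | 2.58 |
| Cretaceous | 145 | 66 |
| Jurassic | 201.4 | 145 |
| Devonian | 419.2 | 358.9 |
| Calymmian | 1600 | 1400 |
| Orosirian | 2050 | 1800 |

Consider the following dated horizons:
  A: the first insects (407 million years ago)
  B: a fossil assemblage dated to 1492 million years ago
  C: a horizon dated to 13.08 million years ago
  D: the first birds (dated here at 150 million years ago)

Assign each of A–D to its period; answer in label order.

Match each age against the start–end ranges in the excerpt: A = 407 Ma → Devonian (419.2–358.9); B = 1492 Ma → Calymmian (1600–1400); C = 13.08 Ma → Neogene (23.03–2.58); D = 150 Ma → Jurassic (201.4–145).

A — Devonian; B — Calymmian; C — Neogene; D — Jurassic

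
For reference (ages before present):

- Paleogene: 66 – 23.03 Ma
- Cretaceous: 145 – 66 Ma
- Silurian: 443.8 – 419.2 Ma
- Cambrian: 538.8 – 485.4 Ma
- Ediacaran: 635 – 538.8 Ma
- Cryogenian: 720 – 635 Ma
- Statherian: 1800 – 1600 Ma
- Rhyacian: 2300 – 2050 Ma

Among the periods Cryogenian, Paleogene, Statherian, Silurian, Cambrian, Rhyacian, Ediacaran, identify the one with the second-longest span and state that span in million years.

Statherian, 200 million years

Durations: Cryogenian 85; Paleogene 42.97; Statherian 200; Silurian 24.6; Cambrian 53.4; Rhyacian 250; Ediacaran 96.2 Myr.
Sorted longest-first: Rhyacian (250), Statherian (200), Ediacaran (96.2), Cryogenian (85), Cambrian (53.4), Paleogene (42.97), Silurian (24.6).
The second longest is Statherian at 200 Myr.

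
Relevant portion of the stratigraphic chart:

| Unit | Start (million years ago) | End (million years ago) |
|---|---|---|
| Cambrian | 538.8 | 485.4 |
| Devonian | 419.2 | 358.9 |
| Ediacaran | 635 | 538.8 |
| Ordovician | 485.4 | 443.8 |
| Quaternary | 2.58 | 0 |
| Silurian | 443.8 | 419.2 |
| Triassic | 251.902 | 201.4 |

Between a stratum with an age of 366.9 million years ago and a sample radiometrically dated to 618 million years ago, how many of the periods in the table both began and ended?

618 Ma sits inside the Ediacaran (635–538.8) and 366.9 Ma inside the Devonian (419.2–358.9); neither of those is wholly between the two dates.
The listed periods lying completely between them are Cambrian, Ordovician, Silurian — 3 in all.

3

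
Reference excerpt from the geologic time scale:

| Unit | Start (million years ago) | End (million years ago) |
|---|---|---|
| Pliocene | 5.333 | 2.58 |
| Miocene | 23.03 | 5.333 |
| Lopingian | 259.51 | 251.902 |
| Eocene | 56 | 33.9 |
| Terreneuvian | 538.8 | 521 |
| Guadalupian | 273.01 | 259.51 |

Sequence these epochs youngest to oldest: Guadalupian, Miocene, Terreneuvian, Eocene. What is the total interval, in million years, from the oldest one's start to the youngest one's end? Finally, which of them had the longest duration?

Miocene, Eocene, Guadalupian, Terreneuvian; total span 533.467 Myr; longest is Eocene

Start ages (Ma): Terreneuvian 538.8, Guadalupian 273.01, Eocene 56, Miocene 23.03.
Ordered youngest to oldest: Miocene, Eocene, Guadalupian, Terreneuvian.
Span = 538.8 − 5.333 = 533.467 Myr.
Durations: Terreneuvian 17.8, Eocene 22.1, Guadalupian 13.5, Miocene 17.697 → longest is Eocene (22.1 Myr).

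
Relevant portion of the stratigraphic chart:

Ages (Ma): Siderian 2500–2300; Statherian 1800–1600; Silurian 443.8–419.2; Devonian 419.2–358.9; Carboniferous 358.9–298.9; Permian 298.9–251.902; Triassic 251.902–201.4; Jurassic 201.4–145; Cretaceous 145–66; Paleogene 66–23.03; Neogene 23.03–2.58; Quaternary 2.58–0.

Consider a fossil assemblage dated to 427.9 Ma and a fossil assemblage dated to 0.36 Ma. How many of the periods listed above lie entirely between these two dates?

8

427.9 Ma sits inside the Silurian (443.8–419.2) and 0.36 Ma inside the Quaternary (2.58–0); neither of those is wholly between the two dates.
The listed periods lying completely between them are Devonian, Carboniferous, Permian, Triassic, Jurassic, Cretaceous, Paleogene, Neogene — 8 in all.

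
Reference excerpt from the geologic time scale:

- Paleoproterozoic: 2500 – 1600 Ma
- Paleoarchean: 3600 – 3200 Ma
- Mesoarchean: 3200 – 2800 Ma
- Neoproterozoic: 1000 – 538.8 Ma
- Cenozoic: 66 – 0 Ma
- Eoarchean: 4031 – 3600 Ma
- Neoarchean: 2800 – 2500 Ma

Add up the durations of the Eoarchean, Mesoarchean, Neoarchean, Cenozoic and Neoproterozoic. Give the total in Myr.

Each duration: Eoarchean = 431; Mesoarchean = 400; Neoarchean = 300; Cenozoic = 66; Neoproterozoic = 461.2.
Sum: 431 + 400 + 300 + 66 + 461.2 = 1658.2 Myr.

1658.2 million years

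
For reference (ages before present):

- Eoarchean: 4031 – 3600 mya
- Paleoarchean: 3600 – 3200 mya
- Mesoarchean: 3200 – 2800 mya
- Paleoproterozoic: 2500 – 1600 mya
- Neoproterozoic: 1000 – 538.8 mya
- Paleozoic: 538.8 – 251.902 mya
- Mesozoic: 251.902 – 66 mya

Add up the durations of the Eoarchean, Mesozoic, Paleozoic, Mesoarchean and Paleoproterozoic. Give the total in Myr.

2203.8 million years

Duration is start − end for each: (4031 − 3600) + (251.902 − 66) + (538.8 − 251.902) + (3200 − 2800) + (2500 − 1600).
That is 431 + 185.902 + 286.898 + 400 + 900, which totals 2203.8 million years.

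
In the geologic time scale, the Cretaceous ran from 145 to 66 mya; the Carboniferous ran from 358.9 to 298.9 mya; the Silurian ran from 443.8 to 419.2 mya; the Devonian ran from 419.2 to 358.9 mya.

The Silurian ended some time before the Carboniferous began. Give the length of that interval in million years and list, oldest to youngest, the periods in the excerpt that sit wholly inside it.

60.3 million years; Devonian

The Silurian closes at 419.2 Ma and the Carboniferous opens at 358.9 Ma, so the interval is 419.2 − 358.9 = 60.3 Myr.
A period fits inside if it starts at or after 419.2 Ma and ends at or before 358.9 Ma; oldest first that gives Devonian.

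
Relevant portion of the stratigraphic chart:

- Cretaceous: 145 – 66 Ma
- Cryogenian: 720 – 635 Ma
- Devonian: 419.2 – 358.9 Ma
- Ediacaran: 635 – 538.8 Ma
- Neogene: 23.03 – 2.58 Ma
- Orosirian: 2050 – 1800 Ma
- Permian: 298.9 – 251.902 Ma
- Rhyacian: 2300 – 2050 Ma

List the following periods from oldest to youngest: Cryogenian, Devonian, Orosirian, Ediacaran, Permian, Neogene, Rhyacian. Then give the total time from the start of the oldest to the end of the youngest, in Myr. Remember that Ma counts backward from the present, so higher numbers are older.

Start ages (Ma): Rhyacian 2300, Orosirian 2050, Cryogenian 720, Ediacaran 635, Devonian 419.2, Permian 298.9, Neogene 23.03.
Ordered oldest to youngest: Rhyacian, Orosirian, Cryogenian, Ediacaran, Devonian, Permian, Neogene.
Span = 2300 − 2.58 = 2297.42 Myr.

Rhyacian, Orosirian, Cryogenian, Ediacaran, Devonian, Permian, Neogene; total span 2297.42 Myr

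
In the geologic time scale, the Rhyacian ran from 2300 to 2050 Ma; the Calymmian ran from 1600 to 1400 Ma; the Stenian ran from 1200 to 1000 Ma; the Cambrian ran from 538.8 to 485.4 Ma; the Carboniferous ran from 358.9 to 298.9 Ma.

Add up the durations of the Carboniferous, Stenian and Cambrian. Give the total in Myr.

Duration is start − end for each: (358.9 − 298.9) + (1200 − 1000) + (538.8 − 485.4).
That is 60 + 200 + 53.4, which totals 313.4 million years.

313.4 million years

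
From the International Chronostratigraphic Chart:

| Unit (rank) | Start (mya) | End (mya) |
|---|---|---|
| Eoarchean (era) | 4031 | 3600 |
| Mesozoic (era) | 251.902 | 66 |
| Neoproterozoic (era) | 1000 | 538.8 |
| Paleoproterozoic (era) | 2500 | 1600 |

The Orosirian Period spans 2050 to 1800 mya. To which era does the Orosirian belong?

Paleoproterozoic

The Orosirian (2050–1800 Ma) lies entirely within 2500–1600 Ma, the Paleoproterozoic Era.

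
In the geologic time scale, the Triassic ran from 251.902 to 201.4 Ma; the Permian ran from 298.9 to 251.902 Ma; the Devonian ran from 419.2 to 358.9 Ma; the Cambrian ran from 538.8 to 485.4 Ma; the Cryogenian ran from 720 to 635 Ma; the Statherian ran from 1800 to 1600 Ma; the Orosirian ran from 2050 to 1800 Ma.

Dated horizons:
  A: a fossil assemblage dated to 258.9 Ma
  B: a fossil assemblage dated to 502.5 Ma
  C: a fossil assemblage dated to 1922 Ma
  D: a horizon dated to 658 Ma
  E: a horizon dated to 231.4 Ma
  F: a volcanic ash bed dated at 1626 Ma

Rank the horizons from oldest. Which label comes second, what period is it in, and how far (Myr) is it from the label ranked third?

F, in the Statherian; 968 million years to D

Sorted oldest-first by Ma: C (1922), F (1626), D (658), B (502.5), A (258.9), E (231.4).
The second oldest is F at 1626 Ma, which lies in 1800–1600 Ma: the Statherian.
The third oldest is D at 658 Ma; separation = |1626 − 658| = 968 Myr.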